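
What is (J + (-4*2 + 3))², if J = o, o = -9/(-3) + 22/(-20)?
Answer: 961/100 ≈ 9.6100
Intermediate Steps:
o = 19/10 (o = -9*(-⅓) + 22*(-1/20) = 3 - 11/10 = 19/10 ≈ 1.9000)
J = 19/10 ≈ 1.9000
(J + (-4*2 + 3))² = (19/10 + (-4*2 + 3))² = (19/10 + (-8 + 3))² = (19/10 - 5)² = (-31/10)² = 961/100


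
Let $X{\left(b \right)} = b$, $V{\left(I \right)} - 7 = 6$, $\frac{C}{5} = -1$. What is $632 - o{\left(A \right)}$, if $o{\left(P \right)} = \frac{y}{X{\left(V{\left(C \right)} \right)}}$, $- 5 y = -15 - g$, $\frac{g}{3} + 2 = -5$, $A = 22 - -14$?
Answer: $\frac{41086}{65} \approx 632.09$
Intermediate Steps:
$A = 36$ ($A = 22 + 14 = 36$)
$g = -21$ ($g = -6 + 3 \left(-5\right) = -6 - 15 = -21$)
$C = -5$ ($C = 5 \left(-1\right) = -5$)
$V{\left(I \right)} = 13$ ($V{\left(I \right)} = 7 + 6 = 13$)
$y = - \frac{6}{5}$ ($y = - \frac{-15 - -21}{5} = - \frac{-15 + 21}{5} = \left(- \frac{1}{5}\right) 6 = - \frac{6}{5} \approx -1.2$)
$o{\left(P \right)} = - \frac{6}{65}$ ($o{\left(P \right)} = - \frac{6}{5 \cdot 13} = \left(- \frac{6}{5}\right) \frac{1}{13} = - \frac{6}{65}$)
$632 - o{\left(A \right)} = 632 - - \frac{6}{65} = 632 + \frac{6}{65} = \frac{41086}{65}$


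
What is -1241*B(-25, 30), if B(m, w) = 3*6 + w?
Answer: -59568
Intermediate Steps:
B(m, w) = 18 + w
-1241*B(-25, 30) = -1241*(18 + 30) = -1241*48 = -59568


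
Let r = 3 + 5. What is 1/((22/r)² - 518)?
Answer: -16/8167 ≈ -0.0019591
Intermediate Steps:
r = 8
1/((22/r)² - 518) = 1/((22/8)² - 518) = 1/((22*(⅛))² - 518) = 1/((11/4)² - 518) = 1/(121/16 - 518) = 1/(-8167/16) = -16/8167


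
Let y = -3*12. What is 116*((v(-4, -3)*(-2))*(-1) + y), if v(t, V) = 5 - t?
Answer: -2088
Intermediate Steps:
y = -36
116*((v(-4, -3)*(-2))*(-1) + y) = 116*(((5 - 1*(-4))*(-2))*(-1) - 36) = 116*(((5 + 4)*(-2))*(-1) - 36) = 116*((9*(-2))*(-1) - 36) = 116*(-18*(-1) - 36) = 116*(18 - 36) = 116*(-18) = -2088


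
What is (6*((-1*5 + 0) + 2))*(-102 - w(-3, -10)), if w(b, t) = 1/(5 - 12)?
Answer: 12834/7 ≈ 1833.4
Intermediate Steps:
w(b, t) = -⅐ (w(b, t) = 1/(-7) = -⅐)
(6*((-1*5 + 0) + 2))*(-102 - w(-3, -10)) = (6*((-1*5 + 0) + 2))*(-102 - 1*(-⅐)) = (6*((-5 + 0) + 2))*(-102 + ⅐) = (6*(-5 + 2))*(-713/7) = (6*(-3))*(-713/7) = -18*(-713/7) = 12834/7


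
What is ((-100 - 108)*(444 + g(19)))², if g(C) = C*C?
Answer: 28036153600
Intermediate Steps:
g(C) = C²
((-100 - 108)*(444 + g(19)))² = ((-100 - 108)*(444 + 19²))² = (-208*(444 + 361))² = (-208*805)² = (-167440)² = 28036153600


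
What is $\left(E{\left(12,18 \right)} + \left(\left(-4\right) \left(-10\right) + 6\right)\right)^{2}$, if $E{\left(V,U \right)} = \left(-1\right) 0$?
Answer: $2116$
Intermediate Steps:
$E{\left(V,U \right)} = 0$
$\left(E{\left(12,18 \right)} + \left(\left(-4\right) \left(-10\right) + 6\right)\right)^{2} = \left(0 + \left(\left(-4\right) \left(-10\right) + 6\right)\right)^{2} = \left(0 + \left(40 + 6\right)\right)^{2} = \left(0 + 46\right)^{2} = 46^{2} = 2116$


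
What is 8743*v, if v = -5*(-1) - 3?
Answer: 17486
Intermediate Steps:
v = 2 (v = 5 - 3 = 2)
8743*v = 8743*2 = 17486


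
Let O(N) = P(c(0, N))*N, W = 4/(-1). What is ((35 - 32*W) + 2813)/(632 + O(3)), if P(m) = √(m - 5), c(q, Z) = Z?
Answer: 940416/199721 - 4464*I*√2/199721 ≈ 4.7086 - 0.031609*I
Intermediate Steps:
W = -4 (W = 4*(-1) = -4)
P(m) = √(-5 + m)
O(N) = N*√(-5 + N) (O(N) = √(-5 + N)*N = N*√(-5 + N))
((35 - 32*W) + 2813)/(632 + O(3)) = ((35 - 32*(-4)) + 2813)/(632 + 3*√(-5 + 3)) = ((35 + 128) + 2813)/(632 + 3*√(-2)) = (163 + 2813)/(632 + 3*(I*√2)) = 2976/(632 + 3*I*√2)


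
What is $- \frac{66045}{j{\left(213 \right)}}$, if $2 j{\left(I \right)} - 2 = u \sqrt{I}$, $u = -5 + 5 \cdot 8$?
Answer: $\frac{264180}{260921} - \frac{4623150 \sqrt{213}}{260921} \approx -257.58$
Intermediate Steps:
$u = 35$ ($u = -5 + 40 = 35$)
$j{\left(I \right)} = 1 + \frac{35 \sqrt{I}}{2}$
$- \frac{66045}{j{\left(213 \right)}} = - \frac{66045}{1 + \frac{35 \sqrt{213}}{2}}$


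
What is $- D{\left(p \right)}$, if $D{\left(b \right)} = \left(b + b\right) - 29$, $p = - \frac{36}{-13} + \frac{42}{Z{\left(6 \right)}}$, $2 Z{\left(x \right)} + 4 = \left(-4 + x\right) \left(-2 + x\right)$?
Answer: $- \frac{241}{13} \approx -18.538$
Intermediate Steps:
$Z{\left(x \right)} = -2 + \frac{\left(-4 + x\right) \left(-2 + x\right)}{2}$
$p = \frac{309}{13}$ ($p = - \frac{36}{-13} + \frac{42}{2 + \frac{6^{2}}{2} - 18} = \left(-36\right) \left(- \frac{1}{13}\right) + \frac{42}{2 + \frac{1}{2} \cdot 36 - 18} = \frac{36}{13} + \frac{42}{2 + 18 - 18} = \frac{36}{13} + \frac{42}{2} = \frac{36}{13} + 42 \cdot \frac{1}{2} = \frac{36}{13} + 21 = \frac{309}{13} \approx 23.769$)
$D{\left(b \right)} = -29 + 2 b$ ($D{\left(b \right)} = 2 b - 29 = -29 + 2 b$)
$- D{\left(p \right)} = - (-29 + 2 \cdot \frac{309}{13}) = - (-29 + \frac{618}{13}) = \left(-1\right) \frac{241}{13} = - \frac{241}{13}$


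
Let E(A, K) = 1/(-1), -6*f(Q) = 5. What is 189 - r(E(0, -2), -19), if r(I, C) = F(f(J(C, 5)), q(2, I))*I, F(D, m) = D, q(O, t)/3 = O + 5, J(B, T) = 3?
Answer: 1129/6 ≈ 188.17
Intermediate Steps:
f(Q) = -⅚ (f(Q) = -⅙*5 = -⅚)
q(O, t) = 15 + 3*O (q(O, t) = 3*(O + 5) = 3*(5 + O) = 15 + 3*O)
E(A, K) = -1
r(I, C) = -5*I/6
189 - r(E(0, -2), -19) = 189 - (-5)*(-1)/6 = 189 - 1*⅚ = 189 - ⅚ = 1129/6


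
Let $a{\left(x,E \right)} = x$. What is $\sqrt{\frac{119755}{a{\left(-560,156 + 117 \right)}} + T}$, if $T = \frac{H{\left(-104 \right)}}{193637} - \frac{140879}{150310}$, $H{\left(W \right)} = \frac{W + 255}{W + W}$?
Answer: $\frac{i \sqrt{1506746296385724402893230710}}{2648607549770} \approx 14.656 i$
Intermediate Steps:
$H{\left(W \right)} = \frac{255 + W}{2 W}$
$T = - \frac{2837067588397}{3026980056880}$ ($T = \frac{\frac{1}{2} \frac{1}{-104} \left(255 - 104\right)}{193637} - \frac{140879}{150310} = \frac{1}{2} \left(- \frac{1}{104}\right) 151 \cdot \frac{1}{193637} - \frac{140879}{150310} = \left(- \frac{151}{208}\right) \frac{1}{193637} - \frac{140879}{150310} = - \frac{151}{40276496} - \frac{140879}{150310} = - \frac{2837067588397}{3026980056880} \approx -0.93726$)
$\sqrt{\frac{119755}{a{\left(-560,156 + 117 \right)}} + T} = \sqrt{\frac{119755}{-560} - \frac{2837067588397}{3026980056880}} = \sqrt{119755 \left(- \frac{1}{560}\right) - \frac{2837067588397}{3026980056880}} = \sqrt{- \frac{23951}{112} - \frac{2837067588397}{3026980056880}} = \sqrt{- \frac{568882429001823}{2648607549770}} = \frac{i \sqrt{1506746296385724402893230710}}{2648607549770}$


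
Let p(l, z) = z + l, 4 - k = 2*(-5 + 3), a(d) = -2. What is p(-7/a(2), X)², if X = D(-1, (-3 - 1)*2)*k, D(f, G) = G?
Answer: 14641/4 ≈ 3660.3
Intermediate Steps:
k = 8 (k = 4 - 2*(-5 + 3) = 4 - 2*(-2) = 4 - 1*(-4) = 4 + 4 = 8)
X = -64 (X = ((-3 - 1)*2)*8 = -4*2*8 = -8*8 = -64)
p(l, z) = l + z
p(-7/a(2), X)² = (-7/(-2) - 64)² = (-7*(-½) - 64)² = (7/2 - 64)² = (-121/2)² = 14641/4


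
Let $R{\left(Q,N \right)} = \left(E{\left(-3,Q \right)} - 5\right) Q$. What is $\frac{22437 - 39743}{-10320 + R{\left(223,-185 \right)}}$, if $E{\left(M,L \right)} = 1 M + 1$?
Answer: $\frac{17306}{11881} \approx 1.4566$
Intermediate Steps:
$E{\left(M,L \right)} = 1 + M$ ($E{\left(M,L \right)} = M + 1 = 1 + M$)
$R{\left(Q,N \right)} = - 7 Q$ ($R{\left(Q,N \right)} = \left(\left(1 - 3\right) - 5\right) Q = \left(-2 - 5\right) Q = - 7 Q$)
$\frac{22437 - 39743}{-10320 + R{\left(223,-185 \right)}} = \frac{22437 - 39743}{-10320 - 1561} = - \frac{17306}{-10320 - 1561} = - \frac{17306}{-11881} = \left(-17306\right) \left(- \frac{1}{11881}\right) = \frac{17306}{11881}$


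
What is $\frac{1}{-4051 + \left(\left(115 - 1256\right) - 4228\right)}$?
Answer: $- \frac{1}{9420} \approx -0.00010616$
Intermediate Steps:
$\frac{1}{-4051 + \left(\left(115 - 1256\right) - 4228\right)} = \frac{1}{-4051 - 5369} = \frac{1}{-9420} = - \frac{1}{9420}$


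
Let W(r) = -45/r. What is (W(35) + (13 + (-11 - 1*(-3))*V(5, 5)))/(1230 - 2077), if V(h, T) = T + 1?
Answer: 254/5929 ≈ 0.042840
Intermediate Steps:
V(h, T) = 1 + T
(W(35) + (13 + (-11 - 1*(-3))*V(5, 5)))/(1230 - 2077) = (-45/35 + (13 + (-11 - 1*(-3))*(1 + 5)))/(1230 - 2077) = (-45*1/35 + (13 + (-11 + 3)*6))/(-847) = (-9/7 + (13 - 8*6))*(-1/847) = (-9/7 + (13 - 48))*(-1/847) = (-9/7 - 35)*(-1/847) = -254/7*(-1/847) = 254/5929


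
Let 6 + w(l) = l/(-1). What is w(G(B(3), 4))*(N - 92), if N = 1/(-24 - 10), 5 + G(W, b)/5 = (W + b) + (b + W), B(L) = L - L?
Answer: 65709/34 ≈ 1932.6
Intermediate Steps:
B(L) = 0
G(W, b) = -25 + 10*W + 10*b (G(W, b) = -25 + 5*((W + b) + (b + W)) = -25 + 5*((W + b) + (W + b)) = -25 + 5*(2*W + 2*b) = -25 + (10*W + 10*b) = -25 + 10*W + 10*b)
w(l) = -6 - l (w(l) = -6 + l/(-1) = -6 + l*(-1) = -6 - l)
N = -1/34 (N = 1/(-34) = -1/34 ≈ -0.029412)
w(G(B(3), 4))*(N - 92) = (-6 - (-25 + 10*0 + 10*4))*(-1/34 - 92) = (-6 - (-25 + 0 + 40))*(-3129/34) = (-6 - 1*15)*(-3129/34) = (-6 - 15)*(-3129/34) = -21*(-3129/34) = 65709/34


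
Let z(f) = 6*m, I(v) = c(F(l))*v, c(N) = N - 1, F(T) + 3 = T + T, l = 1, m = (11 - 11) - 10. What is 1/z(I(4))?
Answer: -1/60 ≈ -0.016667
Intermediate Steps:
m = -10 (m = 0 - 10 = -10)
F(T) = -3 + 2*T (F(T) = -3 + (T + T) = -3 + 2*T)
c(N) = -1 + N
I(v) = -2*v (I(v) = (-1 + (-3 + 2*1))*v = (-1 + (-3 + 2))*v = (-1 - 1)*v = -2*v)
z(f) = -60 (z(f) = 6*(-10) = -60)
1/z(I(4)) = 1/(-60) = -1/60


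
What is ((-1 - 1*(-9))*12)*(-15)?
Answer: -1440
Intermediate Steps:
((-1 - 1*(-9))*12)*(-15) = ((-1 + 9)*12)*(-15) = (8*12)*(-15) = 96*(-15) = -1440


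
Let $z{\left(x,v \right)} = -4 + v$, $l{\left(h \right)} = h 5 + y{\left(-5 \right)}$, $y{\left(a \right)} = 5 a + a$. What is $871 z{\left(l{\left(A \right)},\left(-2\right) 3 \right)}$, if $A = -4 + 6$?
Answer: $-8710$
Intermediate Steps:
$A = 2$
$y{\left(a \right)} = 6 a$
$l{\left(h \right)} = -30 + 5 h$ ($l{\left(h \right)} = h 5 + 6 \left(-5\right) = 5 h - 30 = -30 + 5 h$)
$871 z{\left(l{\left(A \right)},\left(-2\right) 3 \right)} = 871 \left(-4 - 6\right) = 871 \left(-10\right) = -8710$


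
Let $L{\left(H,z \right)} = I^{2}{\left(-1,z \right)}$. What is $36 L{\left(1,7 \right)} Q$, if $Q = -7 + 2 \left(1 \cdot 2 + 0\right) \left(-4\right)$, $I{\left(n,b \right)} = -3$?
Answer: $-7452$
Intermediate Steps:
$L{\left(H,z \right)} = 9$ ($L{\left(H,z \right)} = \left(-3\right)^{2} = 9$)
$Q = -23$ ($Q = -7 + 2 \left(2 + 0\right) \left(-4\right) = -7 + 2 \cdot 2 \left(-4\right) = -7 + 4 \left(-4\right) = -7 - 16 = -23$)
$36 L{\left(1,7 \right)} Q = 36 \cdot 9 \left(-23\right) = 324 \left(-23\right) = -7452$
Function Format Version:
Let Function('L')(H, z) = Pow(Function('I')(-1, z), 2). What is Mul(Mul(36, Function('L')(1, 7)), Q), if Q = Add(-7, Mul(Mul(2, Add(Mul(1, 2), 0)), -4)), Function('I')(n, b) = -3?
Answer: -7452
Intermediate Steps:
Function('L')(H, z) = 9 (Function('L')(H, z) = Pow(-3, 2) = 9)
Q = -23 (Q = Add(-7, Mul(Mul(2, Add(2, 0)), -4)) = Add(-7, Mul(Mul(2, 2), -4)) = Add(-7, Mul(4, -4)) = Add(-7, -16) = -23)
Mul(Mul(36, Function('L')(1, 7)), Q) = Mul(Mul(36, 9), -23) = Mul(324, -23) = -7452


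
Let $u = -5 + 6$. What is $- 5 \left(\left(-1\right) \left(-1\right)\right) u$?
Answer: $-5$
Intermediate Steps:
$u = 1$
$- 5 \left(\left(-1\right) \left(-1\right)\right) u = - 5 \left(\left(-1\right) \left(-1\right)\right) 1 = \left(-5\right) 1 \cdot 1 = \left(-5\right) 1 = -5$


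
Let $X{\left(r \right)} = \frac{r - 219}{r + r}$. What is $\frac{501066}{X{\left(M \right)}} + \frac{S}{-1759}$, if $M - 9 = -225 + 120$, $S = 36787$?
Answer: $\frac{18801381127}{61565} \approx 3.0539 \cdot 10^{5}$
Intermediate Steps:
$M = -96$ ($M = 9 + \left(-225 + 120\right) = 9 - 105 = -96$)
$X{\left(r \right)} = \frac{-219 + r}{2 r}$
$\frac{501066}{X{\left(M \right)}} + \frac{S}{-1759} = \frac{501066}{\frac{1}{2} \frac{1}{-96} \left(-219 - 96\right)} + \frac{36787}{-1759} = \frac{501066}{\frac{1}{2} \left(- \frac{1}{96}\right) \left(-315\right)} + 36787 \left(- \frac{1}{1759}\right) = \frac{501066}{\frac{105}{64}} - \frac{36787}{1759} = 501066 \cdot \frac{64}{105} - \frac{36787}{1759} = \frac{10689408}{35} - \frac{36787}{1759} = \frac{18801381127}{61565}$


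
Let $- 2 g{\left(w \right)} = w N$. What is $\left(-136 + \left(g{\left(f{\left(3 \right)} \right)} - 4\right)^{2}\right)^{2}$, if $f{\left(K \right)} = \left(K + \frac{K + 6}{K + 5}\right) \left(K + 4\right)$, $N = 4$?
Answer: $\frac{3461321889}{256} \approx 1.3521 \cdot 10^{7}$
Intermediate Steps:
$f{\left(K \right)} = \left(4 + K\right) \left(K + \frac{6 + K}{5 + K}\right)$ ($f{\left(K \right)} = \left(K + \frac{6 + K}{5 + K}\right) \left(4 + K\right) = \left(4 + K\right) \left(K + \frac{6 + K}{5 + K}\right)$)
$g{\left(w \right)} = - 2 w$ ($g{\left(w \right)} = - \frac{w 4}{2} = - \frac{4 w}{2} = - 2 w$)
$\left(-136 + \left(g{\left(f{\left(3 \right)} \right)} - 4\right)^{2}\right)^{2} = \left(-136 + \left(- 2 \frac{24 + 3^{3} + 10 \cdot 3^{2} + 30 \cdot 3}{5 + 3} - 4\right)^{2}\right)^{2} = \left(-136 + \left(- 2 \frac{24 + 27 + 10 \cdot 9 + 90}{8} - 4\right)^{2}\right)^{2} = \left(-136 + \left(- 2 \frac{24 + 27 + 90 + 90}{8} - 4\right)^{2}\right)^{2} = \left(-136 + \left(- 2 \cdot \frac{1}{8} \cdot 231 - 4\right)^{2}\right)^{2} = \left(-136 + \left(\left(-2\right) \frac{231}{8} - 4\right)^{2}\right)^{2} = \left(-136 + \left(- \frac{231}{4} - 4\right)^{2}\right)^{2} = \left(-136 + \left(- \frac{247}{4}\right)^{2}\right)^{2} = \left(-136 + \frac{61009}{16}\right)^{2} = \left(\frac{58833}{16}\right)^{2} = \frac{3461321889}{256}$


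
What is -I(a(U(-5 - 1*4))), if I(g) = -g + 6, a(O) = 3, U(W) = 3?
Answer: -3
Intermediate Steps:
I(g) = 6 - g
-I(a(U(-5 - 1*4))) = -(6 - 1*3) = -(6 - 3) = -1*3 = -3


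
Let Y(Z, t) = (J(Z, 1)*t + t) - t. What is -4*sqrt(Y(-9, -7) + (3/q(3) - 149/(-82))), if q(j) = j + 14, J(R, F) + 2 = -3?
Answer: -2*sqrt(71887186)/697 ≈ -24.329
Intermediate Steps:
J(R, F) = -5 (J(R, F) = -2 - 3 = -5)
q(j) = 14 + j
Y(Z, t) = -5*t (Y(Z, t) = (-5*t + t) - t = -4*t - t = -5*t)
-4*sqrt(Y(-9, -7) + (3/q(3) - 149/(-82))) = -4*sqrt(-5*(-7) + (3/(14 + 3) - 149/(-82))) = -4*sqrt(35 + (3/17 - 149*(-1/82))) = -4*sqrt(35 + (3*(1/17) + 149/82)) = -4*sqrt(35 + (3/17 + 149/82)) = -4*sqrt(35 + 2779/1394) = -2*sqrt(71887186)/697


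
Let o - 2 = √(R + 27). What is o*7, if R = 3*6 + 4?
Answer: 63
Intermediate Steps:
R = 22 (R = 18 + 4 = 22)
o = 9 (o = 2 + √(22 + 27) = 2 + √49 = 2 + 7 = 9)
o*7 = 9*7 = 63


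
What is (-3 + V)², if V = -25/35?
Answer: 676/49 ≈ 13.796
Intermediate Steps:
V = -5/7 (V = -25*1/35 = -5/7 ≈ -0.71429)
(-3 + V)² = (-3 - 5/7)² = (-26/7)² = 676/49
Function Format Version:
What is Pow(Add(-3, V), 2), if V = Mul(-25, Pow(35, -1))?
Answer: Rational(676, 49) ≈ 13.796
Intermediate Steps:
V = Rational(-5, 7) (V = Mul(-25, Rational(1, 35)) = Rational(-5, 7) ≈ -0.71429)
Pow(Add(-3, V), 2) = Pow(Add(-3, Rational(-5, 7)), 2) = Pow(Rational(-26, 7), 2) = Rational(676, 49)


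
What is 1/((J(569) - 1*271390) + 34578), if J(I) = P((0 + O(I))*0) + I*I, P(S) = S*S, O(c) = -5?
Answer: 1/86949 ≈ 1.1501e-5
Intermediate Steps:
P(S) = S²
J(I) = I² (J(I) = ((0 - 5)*0)² + I*I = (-5*0)² + I² = 0² + I² = 0 + I² = I²)
1/((J(569) - 1*271390) + 34578) = 1/((569² - 1*271390) + 34578) = 1/((323761 - 271390) + 34578) = 1/(52371 + 34578) = 1/86949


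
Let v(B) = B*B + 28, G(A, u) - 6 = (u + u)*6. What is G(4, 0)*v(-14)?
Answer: 1344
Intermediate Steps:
G(A, u) = 6 + 12*u (G(A, u) = 6 + (u + u)*6 = 6 + (2*u)*6 = 6 + 12*u)
v(B) = 28 + B² (v(B) = B² + 28 = 28 + B²)
G(4, 0)*v(-14) = (6 + 12*0)*(28 + (-14)²) = (6 + 0)*(28 + 196) = 6*224 = 1344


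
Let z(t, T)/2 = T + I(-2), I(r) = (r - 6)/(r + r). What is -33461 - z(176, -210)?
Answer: -33045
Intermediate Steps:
I(r) = (-6 + r)/(2*r) (I(r) = (-6 + r)/((2*r)) = (-6 + r)*(1/(2*r)) = (-6 + r)/(2*r))
z(t, T) = 4 + 2*T (z(t, T) = 2*(T + (½)*(-6 - 2)/(-2)) = 2*(T + (½)*(-½)*(-8)) = 2*(T + 2) = 2*(2 + T) = 4 + 2*T)
-33461 - z(176, -210) = -33461 - (4 + 2*(-210)) = -33461 - (4 - 420) = -33461 - 1*(-416) = -33461 + 416 = -33045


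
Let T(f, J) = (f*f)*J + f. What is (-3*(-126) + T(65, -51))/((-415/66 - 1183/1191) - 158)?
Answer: 5634268464/4330697 ≈ 1301.0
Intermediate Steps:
T(f, J) = f + J*f² (T(f, J) = f²*J + f = J*f² + f = f + J*f²)
(-3*(-126) + T(65, -51))/((-415/66 - 1183/1191) - 158) = (-3*(-126) + 65*(1 - 51*65))/((-415/66 - 1183/1191) - 158) = (378 + 65*(1 - 3315))/((-415*1/66 - 1183*1/1191) - 158) = (378 + 65*(-3314))/((-415/66 - 1183/1191) - 158) = (378 - 215410)/(-190781/26202 - 158) = -215032/(-4330697/26202) = -215032*(-26202/4330697) = 5634268464/4330697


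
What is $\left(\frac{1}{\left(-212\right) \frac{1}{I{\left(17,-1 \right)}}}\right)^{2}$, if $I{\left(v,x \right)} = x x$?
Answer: $\frac{1}{44944} \approx 2.225 \cdot 10^{-5}$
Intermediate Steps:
$I{\left(v,x \right)} = x^{2}$
$\left(\frac{1}{\left(-212\right) \frac{1}{I{\left(17,-1 \right)}}}\right)^{2} = \left(\frac{1}{\left(-212\right) \frac{1}{\left(-1\right)^{2}}}\right)^{2} = \left(\frac{1}{\left(-212\right) 1^{-1}}\right)^{2} = \left(\frac{1}{\left(-212\right) 1}\right)^{2} = \left(\frac{1}{-212}\right)^{2} = \left(- \frac{1}{212}\right)^{2} = \frac{1}{44944}$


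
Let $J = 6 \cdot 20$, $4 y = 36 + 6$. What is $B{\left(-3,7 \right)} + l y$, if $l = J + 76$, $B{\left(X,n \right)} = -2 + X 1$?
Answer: $2053$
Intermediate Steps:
$y = \frac{21}{2}$ ($y = \frac{36 + 6}{4} = \frac{1}{4} \cdot 42 = \frac{21}{2} \approx 10.5$)
$J = 120$
$B{\left(X,n \right)} = -2 + X$
$l = 196$ ($l = 120 + 76 = 196$)
$B{\left(-3,7 \right)} + l y = \left(-2 - 3\right) + 196 \cdot \frac{21}{2} = -5 + 2058 = 2053$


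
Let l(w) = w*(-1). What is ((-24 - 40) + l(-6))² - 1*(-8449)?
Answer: 11813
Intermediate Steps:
l(w) = -w
((-24 - 40) + l(-6))² - 1*(-8449) = ((-24 - 40) - 1*(-6))² - 1*(-8449) = (-64 + 6)² + 8449 = (-58)² + 8449 = 3364 + 8449 = 11813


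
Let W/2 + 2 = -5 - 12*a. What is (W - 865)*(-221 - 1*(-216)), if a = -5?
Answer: 3795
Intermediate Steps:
W = 106 (W = -4 + 2*(-5 - 12*(-5)) = -4 + 2*(-5 + 60) = -4 + 2*55 = -4 + 110 = 106)
(W - 865)*(-221 - 1*(-216)) = (106 - 865)*(-221 - 1*(-216)) = -759*(-221 + 216) = -759*(-5) = 3795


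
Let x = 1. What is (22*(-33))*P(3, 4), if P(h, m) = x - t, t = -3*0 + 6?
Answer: 3630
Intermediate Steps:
t = 6 (t = 0 + 6 = 6)
P(h, m) = -5 (P(h, m) = 1 - 1*6 = 1 - 6 = -5)
(22*(-33))*P(3, 4) = (22*(-33))*(-5) = -726*(-5) = 3630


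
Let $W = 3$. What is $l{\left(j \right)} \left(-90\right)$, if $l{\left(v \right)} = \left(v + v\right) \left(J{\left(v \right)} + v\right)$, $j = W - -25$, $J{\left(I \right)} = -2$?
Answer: $-131040$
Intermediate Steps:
$j = 28$ ($j = 3 - -25 = 3 + 25 = 28$)
$l{\left(v \right)} = 2 v \left(-2 + v\right)$ ($l{\left(v \right)} = \left(v + v\right) \left(-2 + v\right) = 2 v \left(-2 + v\right)$)
$l{\left(j \right)} \left(-90\right) = 2 \cdot 28 \left(-2 + 28\right) \left(-90\right) = 2 \cdot 28 \cdot 26 \left(-90\right) = 1456 \left(-90\right) = -131040$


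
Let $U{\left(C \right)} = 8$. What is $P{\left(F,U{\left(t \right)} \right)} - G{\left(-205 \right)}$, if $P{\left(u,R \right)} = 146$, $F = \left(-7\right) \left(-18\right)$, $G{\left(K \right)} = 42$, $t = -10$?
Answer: $104$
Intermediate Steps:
$F = 126$
$P{\left(F,U{\left(t \right)} \right)} - G{\left(-205 \right)} = 146 - 42 = 104$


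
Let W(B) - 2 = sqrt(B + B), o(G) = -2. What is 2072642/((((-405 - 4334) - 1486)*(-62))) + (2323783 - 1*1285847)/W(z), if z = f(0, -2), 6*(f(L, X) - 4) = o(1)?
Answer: -120176383439/192975 + 518968*sqrt(66)/5 ≈ 2.2047e+5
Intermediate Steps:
f(L, X) = 11/3 (f(L, X) = 4 + (1/6)*(-2) = 4 - 1/3 = 11/3)
z = 11/3 ≈ 3.6667
W(B) = 2 + sqrt(2)*sqrt(B) (W(B) = 2 + sqrt(B + B) = 2 + sqrt(2*B) = 2 + sqrt(2)*sqrt(B))
2072642/((((-405 - 4334) - 1486)*(-62))) + (2323783 - 1*1285847)/W(z) = 2072642/((((-405 - 4334) - 1486)*(-62))) + (2323783 - 1*1285847)/(2 + sqrt(2)*sqrt(11/3)) = 2072642/(((-4739 - 1486)*(-62))) + (2323783 - 1285847)/(2 + sqrt(2)*(sqrt(33)/3)) = 2072642/((-6225*(-62))) + 1037936/(2 + sqrt(66)/3) = 2072642/385950 + 1037936/(2 + sqrt(66)/3) = 2072642*(1/385950) + 1037936/(2 + sqrt(66)/3) = 1036321/192975 + 1037936/(2 + sqrt(66)/3)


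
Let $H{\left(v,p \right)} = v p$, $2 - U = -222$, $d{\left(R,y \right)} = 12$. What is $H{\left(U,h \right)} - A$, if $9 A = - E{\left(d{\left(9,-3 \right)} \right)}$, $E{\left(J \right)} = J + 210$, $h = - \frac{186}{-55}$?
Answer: $\frac{129062}{165} \approx 782.19$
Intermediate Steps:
$U = 224$ ($U = 2 - -222 = 2 + 222 = 224$)
$h = \frac{186}{55}$ ($h = \left(-186\right) \left(- \frac{1}{55}\right) = \frac{186}{55} \approx 3.3818$)
$E{\left(J \right)} = 210 + J$
$H{\left(v,p \right)} = p v$
$A = - \frac{74}{3}$ ($A = \frac{\left(-1\right) \left(210 + 12\right)}{9} = \frac{\left(-1\right) 222}{9} = \frac{1}{9} \left(-222\right) = - \frac{74}{3} \approx -24.667$)
$H{\left(U,h \right)} - A = \frac{186}{55} \cdot 224 - - \frac{74}{3} = \frac{41664}{55} + \frac{74}{3} = \frac{129062}{165}$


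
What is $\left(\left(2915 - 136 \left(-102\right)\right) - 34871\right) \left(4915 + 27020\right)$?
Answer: $-577512540$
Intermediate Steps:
$\left(\left(2915 - 136 \left(-102\right)\right) - 34871\right) \left(4915 + 27020\right) = \left(\left(2915 - -13872\right) - 34871\right) 31935 = \left(\left(2915 + 13872\right) - 34871\right) 31935 = \left(16787 - 34871\right) 31935 = \left(-18084\right) 31935 = -577512540$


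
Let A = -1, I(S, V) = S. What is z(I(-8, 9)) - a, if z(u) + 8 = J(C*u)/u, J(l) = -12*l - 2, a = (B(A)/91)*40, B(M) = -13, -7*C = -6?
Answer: -345/28 ≈ -12.321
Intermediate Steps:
C = 6/7 (C = -1/7*(-6) = 6/7 ≈ 0.85714)
a = -40/7 (a = -13/91*40 = -13*1/91*40 = -1/7*40 = -40/7 ≈ -5.7143)
J(l) = -2 - 12*l
z(u) = -8 + (-2 - 72*u/7)/u
z(I(-8, 9)) - a = (-128/7 - 2/(-8)) - 1*(-40/7) = (-128/7 - 2*(-1/8)) + 40/7 = (-128/7 + 1/4) + 40/7 = -505/28 + 40/7 = -345/28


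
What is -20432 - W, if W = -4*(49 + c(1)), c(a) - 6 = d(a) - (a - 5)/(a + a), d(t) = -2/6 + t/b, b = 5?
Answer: -303068/15 ≈ -20205.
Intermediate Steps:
d(t) = -1/3 + t/5 (d(t) = -2/6 + t/5 = -2*1/6 + t*(1/5) = -1/3 + t/5)
c(a) = 17/3 + a/5 - (-5 + a)/(2*a) (c(a) = 6 + ((-1/3 + a/5) - (a - 5)/(a + a)) = 6 + ((-1/3 + a/5) - (-5 + a)/(2*a)) = 6 + (-1/3 + a/5 - (-5 + a)/(2*a)) = 17/3 + a/5 - (-5 + a)/(2*a))
W = -3412/15 (W = -4*(49 + (1/30)*(75 + 1*(155 + 6*1))/1) = -4*(49 + (1/30)*1*(75 + 1*(155 + 6))) = -4*(49 + (1/30)*1*(75 + 1*161)) = -4*(49 + (1/30)*1*(75 + 161)) = -4*(49 + (1/30)*1*236) = -4*(49 + 118/15) = -4*853/15 = -3412/15 ≈ -227.47)
-20432 - W = -20432 - 1*(-3412/15) = -20432 + 3412/15 = -303068/15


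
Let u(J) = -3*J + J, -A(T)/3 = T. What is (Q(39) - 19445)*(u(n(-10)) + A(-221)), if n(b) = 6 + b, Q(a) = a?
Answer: -13021426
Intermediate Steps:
A(T) = -3*T
u(J) = -2*J
(Q(39) - 19445)*(u(n(-10)) + A(-221)) = (39 - 19445)*(-2*(6 - 10) - 3*(-221)) = -19406*(-2*(-4) + 663) = -19406*(8 + 663) = -19406*671 = -13021426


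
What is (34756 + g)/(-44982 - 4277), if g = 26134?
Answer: -60890/49259 ≈ -1.2361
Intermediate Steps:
(34756 + g)/(-44982 - 4277) = (34756 + 26134)/(-44982 - 4277) = 60890/(-49259) = 60890*(-1/49259) = -60890/49259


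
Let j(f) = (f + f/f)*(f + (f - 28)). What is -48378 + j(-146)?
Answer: -1978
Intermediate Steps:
j(f) = (1 + f)*(-28 + 2*f) (j(f) = (f + 1)*(f + (-28 + f)) = (1 + f)*(-28 + 2*f))
-48378 + j(-146) = -48378 + (-28 - 26*(-146) + 2*(-146)**2) = -48378 + (-28 + 3796 + 2*21316) = -48378 + (-28 + 3796 + 42632) = -48378 + 46400 = -1978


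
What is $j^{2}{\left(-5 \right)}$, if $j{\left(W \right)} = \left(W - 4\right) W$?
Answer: $2025$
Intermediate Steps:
$j{\left(W \right)} = W \left(-4 + W\right)$ ($j{\left(W \right)} = \left(-4 + W\right) W = W \left(-4 + W\right)$)
$j^{2}{\left(-5 \right)} = \left(- 5 \left(-4 - 5\right)\right)^{2} = \left(\left(-5\right) \left(-9\right)\right)^{2} = 45^{2} = 2025$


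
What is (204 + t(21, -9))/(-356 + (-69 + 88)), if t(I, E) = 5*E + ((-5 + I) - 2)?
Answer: -173/337 ≈ -0.51335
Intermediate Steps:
t(I, E) = -7 + I + 5*E (t(I, E) = 5*E + (-7 + I) = -7 + I + 5*E)
(204 + t(21, -9))/(-356 + (-69 + 88)) = (204 + (-7 + 21 + 5*(-9)))/(-356 + (-69 + 88)) = (204 + (-7 + 21 - 45))/(-356 + 19) = (204 - 31)/(-337) = 173*(-1/337) = -173/337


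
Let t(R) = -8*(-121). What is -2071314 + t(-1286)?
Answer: -2070346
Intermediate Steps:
t(R) = 968
-2071314 + t(-1286) = -2071314 + 968 = -2070346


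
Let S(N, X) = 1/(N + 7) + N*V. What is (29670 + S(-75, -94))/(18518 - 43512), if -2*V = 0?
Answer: -2017559/1699592 ≈ -1.1871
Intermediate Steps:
V = 0 (V = -½*0 = 0)
S(N, X) = 1/(7 + N) (S(N, X) = 1/(N + 7) + N*0 = 1/(7 + N) + 0 = 1/(7 + N))
(29670 + S(-75, -94))/(18518 - 43512) = (29670 + 1/(7 - 75))/(18518 - 43512) = (29670 + 1/(-68))/(-24994) = (29670 - 1/68)*(-1/24994) = (2017559/68)*(-1/24994) = -2017559/1699592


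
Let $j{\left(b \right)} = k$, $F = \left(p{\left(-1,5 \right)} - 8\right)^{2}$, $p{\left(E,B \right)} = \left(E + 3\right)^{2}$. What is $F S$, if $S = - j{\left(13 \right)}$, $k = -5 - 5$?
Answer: $160$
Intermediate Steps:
$p{\left(E,B \right)} = \left(3 + E\right)^{2}$
$k = -10$
$F = 16$ ($F = \left(\left(3 - 1\right)^{2} - 8\right)^{2} = \left(2^{2} - 8\right)^{2} = \left(4 - 8\right)^{2} = \left(-4\right)^{2} = 16$)
$j{\left(b \right)} = -10$
$S = 10$ ($S = \left(-1\right) \left(-10\right) = 10$)
$F S = 16 \cdot 10 = 160$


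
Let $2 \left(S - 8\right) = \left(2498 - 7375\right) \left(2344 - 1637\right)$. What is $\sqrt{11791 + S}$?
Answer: $\frac{i \sqrt{6848882}}{2} \approx 1308.5 i$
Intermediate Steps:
$S = - \frac{3448023}{2}$ ($S = 8 + \frac{\left(2498 - 7375\right) \left(2344 - 1637\right)}{2} = 8 + \frac{\left(-4877\right) 707}{2} = 8 + \frac{1}{2} \left(-3448039\right) = 8 - \frac{3448039}{2} = - \frac{3448023}{2} \approx -1.724 \cdot 10^{6}$)
$\sqrt{11791 + S} = \sqrt{11791 - \frac{3448023}{2}} = \sqrt{- \frac{3424441}{2}} = \frac{i \sqrt{6848882}}{2}$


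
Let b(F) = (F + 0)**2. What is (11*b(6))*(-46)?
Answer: -18216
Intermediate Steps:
b(F) = F**2
(11*b(6))*(-46) = (11*6**2)*(-46) = (11*36)*(-46) = 396*(-46) = -18216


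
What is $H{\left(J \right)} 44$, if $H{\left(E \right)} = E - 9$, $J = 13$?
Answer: $176$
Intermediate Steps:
$H{\left(E \right)} = -9 + E$
$H{\left(J \right)} 44 = \left(-9 + 13\right) 44 = 4 \cdot 44 = 176$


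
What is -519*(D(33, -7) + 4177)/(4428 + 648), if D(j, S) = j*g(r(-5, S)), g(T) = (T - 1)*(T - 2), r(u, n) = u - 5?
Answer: -1476209/1692 ≈ -872.46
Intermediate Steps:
r(u, n) = -5 + u
g(T) = (-1 + T)*(-2 + T)
D(j, S) = 132*j (D(j, S) = j*(2 + (-5 - 5)**2 - 3*(-5 - 5)) = j*(2 + (-10)**2 - 3*(-10)) = j*(2 + 100 + 30) = j*132 = 132*j)
-519*(D(33, -7) + 4177)/(4428 + 648) = -519*(132*33 + 4177)/(4428 + 648) = -519/(5076/(4356 + 4177)) = -519/(5076/8533) = -519/(5076*(1/8533)) = -519/5076/8533 = -519*8533/5076 = -1476209/1692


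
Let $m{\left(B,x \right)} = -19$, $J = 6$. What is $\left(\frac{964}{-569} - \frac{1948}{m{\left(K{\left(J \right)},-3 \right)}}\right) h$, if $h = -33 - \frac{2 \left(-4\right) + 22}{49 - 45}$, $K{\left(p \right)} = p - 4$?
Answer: $- \frac{39788504}{10811} \approx -3680.4$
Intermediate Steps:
$K{\left(p \right)} = -4 + p$
$h = - \frac{73}{2}$ ($h = -33 - \frac{-8 + 22}{4} = -33 - 14 \cdot \frac{1}{4} = -33 - \frac{7}{2} = - \frac{73}{2} \approx -36.5$)
$\left(\frac{964}{-569} - \frac{1948}{m{\left(K{\left(J \right)},-3 \right)}}\right) h = \left(\frac{964}{-569} - \frac{1948}{-19}\right) \left(- \frac{73}{2}\right) = \left(964 \left(- \frac{1}{569}\right) - - \frac{1948}{19}\right) \left(- \frac{73}{2}\right) = \left(- \frac{964}{569} + \frac{1948}{19}\right) \left(- \frac{73}{2}\right) = \frac{1090096}{10811} \left(- \frac{73}{2}\right) = - \frac{39788504}{10811}$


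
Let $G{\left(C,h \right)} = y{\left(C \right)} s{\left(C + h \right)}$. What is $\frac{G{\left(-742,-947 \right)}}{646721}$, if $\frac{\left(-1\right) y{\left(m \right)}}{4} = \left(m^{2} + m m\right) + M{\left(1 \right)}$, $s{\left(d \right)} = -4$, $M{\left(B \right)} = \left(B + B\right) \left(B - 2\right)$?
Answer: $\frac{17618016}{646721} \approx 27.242$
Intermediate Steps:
$M{\left(B \right)} = 2 B \left(-2 + B\right)$
$y{\left(m \right)} = 8 - 8 m^{2}$ ($y{\left(m \right)} = - 4 \left(\left(m^{2} + m m\right) + 2 \cdot 1 \left(-2 + 1\right)\right) = - 4 \left(\left(m^{2} + m^{2}\right) + 2 \cdot 1 \left(-1\right)\right) = - 4 \left(2 m^{2} - 2\right) = - 4 \left(-2 + 2 m^{2}\right) = 8 - 8 m^{2}$)
$G{\left(C,h \right)} = -32 + 32 C^{2}$ ($G{\left(C,h \right)} = \left(8 - 8 C^{2}\right) \left(-4\right) = -32 + 32 C^{2}$)
$\frac{G{\left(-742,-947 \right)}}{646721} = \frac{-32 + 32 \left(-742\right)^{2}}{646721} = \left(-32 + 32 \cdot 550564\right) \frac{1}{646721} = \left(-32 + 17618048\right) \frac{1}{646721} = 17618016 \cdot \frac{1}{646721} = \frac{17618016}{646721}$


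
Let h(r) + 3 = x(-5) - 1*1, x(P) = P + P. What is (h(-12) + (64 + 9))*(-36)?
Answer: -2124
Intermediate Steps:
x(P) = 2*P
h(r) = -14 (h(r) = -3 + (2*(-5) - 1*1) = -3 + (-10 - 1) = -3 - 11 = -14)
(h(-12) + (64 + 9))*(-36) = (-14 + (64 + 9))*(-36) = (-14 + 73)*(-36) = 59*(-36) = -2124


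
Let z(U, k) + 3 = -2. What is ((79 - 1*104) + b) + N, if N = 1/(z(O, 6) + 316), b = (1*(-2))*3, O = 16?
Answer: -9640/311 ≈ -30.997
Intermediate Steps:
z(U, k) = -5 (z(U, k) = -3 - 2 = -5)
b = -6 (b = -2*3 = -6)
N = 1/311 (N = 1/(-5 + 316) = 1/311 ≈ 0.0032154)
((79 - 1*104) + b) + N = ((79 - 1*104) - 6) + 1/311 = ((79 - 104) - 6) + 1/311 = (-25 - 6) + 1/311 = -31 + 1/311 = -9640/311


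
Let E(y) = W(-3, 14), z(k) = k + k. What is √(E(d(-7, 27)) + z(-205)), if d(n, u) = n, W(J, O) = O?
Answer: 6*I*√11 ≈ 19.9*I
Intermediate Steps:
z(k) = 2*k
E(y) = 14
√(E(d(-7, 27)) + z(-205)) = √(14 + 2*(-205)) = √(14 - 410) = √(-396) = 6*I*√11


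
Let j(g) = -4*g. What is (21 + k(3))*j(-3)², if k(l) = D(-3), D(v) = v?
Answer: 2592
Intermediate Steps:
k(l) = -3
(21 + k(3))*j(-3)² = (21 - 3)*(-4*(-3))² = 18*12² = 18*144 = 2592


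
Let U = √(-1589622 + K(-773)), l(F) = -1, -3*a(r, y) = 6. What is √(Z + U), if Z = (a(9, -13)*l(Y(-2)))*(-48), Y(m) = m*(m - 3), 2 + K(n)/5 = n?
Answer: √(-96 + I*√1593497) ≈ 24.187 + 26.096*I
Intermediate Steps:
K(n) = -10 + 5*n
Y(m) = m*(-3 + m)
a(r, y) = -2 (a(r, y) = -⅓*6 = -2)
U = I*√1593497 (U = √(-1589622 + (-10 + 5*(-773))) = √(-1589622 + (-10 - 3865)) = √(-1589622 - 3875) = √(-1593497) = I*√1593497 ≈ 1262.3*I)
Z = -96 (Z = -2*(-1)*(-48) = 2*(-48) = -96)
√(Z + U) = √(-96 + I*√1593497)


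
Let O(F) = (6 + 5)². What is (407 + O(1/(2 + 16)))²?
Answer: 278784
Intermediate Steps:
O(F) = 121 (O(F) = 11² = 121)
(407 + O(1/(2 + 16)))² = (407 + 121)² = 528² = 278784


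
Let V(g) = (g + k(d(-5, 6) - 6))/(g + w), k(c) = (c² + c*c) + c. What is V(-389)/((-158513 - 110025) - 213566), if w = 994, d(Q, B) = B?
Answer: 389/291672920 ≈ 1.3337e-6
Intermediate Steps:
k(c) = c + 2*c² (k(c) = (c² + c²) + c = 2*c² + c = c + 2*c²)
V(g) = g/(994 + g) (V(g) = (g + (6 - 6)*(1 + 2*(6 - 6)))/(g + 994) = (g + 0*(1 + 2*0))/(994 + g) = (g + 0*(1 + 0))/(994 + g) = (g + 0*1)/(994 + g) = (g + 0)/(994 + g) = g/(994 + g))
V(-389)/((-158513 - 110025) - 213566) = (-389/(994 - 389))/((-158513 - 110025) - 213566) = (-389/605)/(-268538 - 213566) = -389*1/605/(-482104) = -389/605*(-1/482104) = 389/291672920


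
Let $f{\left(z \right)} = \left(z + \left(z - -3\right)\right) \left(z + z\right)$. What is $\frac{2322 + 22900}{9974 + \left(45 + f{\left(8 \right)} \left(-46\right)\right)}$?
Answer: $- \frac{25222}{3965} \approx -6.3612$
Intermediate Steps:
$f{\left(z \right)} = 2 z \left(3 + 2 z\right)$ ($f{\left(z \right)} = \left(z + \left(z + 3\right)\right) 2 z = \left(z + \left(3 + z\right)\right) 2 z = \left(3 + 2 z\right) 2 z = 2 z \left(3 + 2 z\right)$)
$\frac{2322 + 22900}{9974 + \left(45 + f{\left(8 \right)} \left(-46\right)\right)} = \frac{2322 + 22900}{9974 + \left(45 + 2 \cdot 8 \left(3 + 2 \cdot 8\right) \left(-46\right)\right)} = \frac{25222}{9974 + \left(45 + 2 \cdot 8 \left(3 + 16\right) \left(-46\right)\right)} = \frac{25222}{9974 + \left(45 + 2 \cdot 8 \cdot 19 \left(-46\right)\right)} = \frac{25222}{9974 + \left(45 + 304 \left(-46\right)\right)} = \frac{25222}{9974 + \left(45 - 13984\right)} = \frac{25222}{9974 - 13939} = \frac{25222}{-3965} = 25222 \left(- \frac{1}{3965}\right) = - \frac{25222}{3965}$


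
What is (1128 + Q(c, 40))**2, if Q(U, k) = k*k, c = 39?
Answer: 7441984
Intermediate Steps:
Q(U, k) = k**2
(1128 + Q(c, 40))**2 = (1128 + 40**2)**2 = (1128 + 1600)**2 = 2728**2 = 7441984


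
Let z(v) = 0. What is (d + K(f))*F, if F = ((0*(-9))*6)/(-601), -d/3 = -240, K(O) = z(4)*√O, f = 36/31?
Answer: 0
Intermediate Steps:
f = 36/31 (f = 36*(1/31) = 36/31 ≈ 1.1613)
K(O) = 0 (K(O) = 0*√O = 0)
d = 720 (d = -3*(-240) = 720)
F = 0 (F = (0*6)*(-1/601) = 0*(-1/601) = 0)
(d + K(f))*F = (720 + 0)*0 = 720*0 = 0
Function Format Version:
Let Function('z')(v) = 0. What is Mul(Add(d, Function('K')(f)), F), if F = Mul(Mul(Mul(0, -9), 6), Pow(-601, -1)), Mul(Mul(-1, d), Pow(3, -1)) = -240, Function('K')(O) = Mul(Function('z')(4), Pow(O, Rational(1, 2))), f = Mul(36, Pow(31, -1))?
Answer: 0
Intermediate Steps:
f = Rational(36, 31) (f = Mul(36, Rational(1, 31)) = Rational(36, 31) ≈ 1.1613)
Function('K')(O) = 0 (Function('K')(O) = Mul(0, Pow(O, Rational(1, 2))) = 0)
d = 720 (d = Mul(-3, -240) = 720)
F = 0 (F = Mul(Mul(0, 6), Rational(-1, 601)) = Mul(0, Rational(-1, 601)) = 0)
Mul(Add(d, Function('K')(f)), F) = Mul(Add(720, 0), 0) = Mul(720, 0) = 0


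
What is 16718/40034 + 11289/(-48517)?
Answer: 179581690/971164789 ≈ 0.18491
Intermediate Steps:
16718/40034 + 11289/(-48517) = 16718*(1/40034) + 11289*(-1/48517) = 8359/20017 - 11289/48517 = 179581690/971164789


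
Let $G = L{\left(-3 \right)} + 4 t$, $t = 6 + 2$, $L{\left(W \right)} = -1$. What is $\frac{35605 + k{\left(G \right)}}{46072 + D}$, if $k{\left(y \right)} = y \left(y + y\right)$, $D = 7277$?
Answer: $\frac{12509}{17783} \approx 0.70342$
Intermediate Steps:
$t = 8$
$G = 31$ ($G = -1 + 4 \cdot 8 = -1 + 32 = 31$)
$k{\left(y \right)} = 2 y^{2}$ ($k{\left(y \right)} = y 2 y = 2 y^{2}$)
$\frac{35605 + k{\left(G \right)}}{46072 + D} = \frac{35605 + 2 \cdot 31^{2}}{46072 + 7277} = \frac{35605 + 2 \cdot 961}{53349} = \left(35605 + 1922\right) \frac{1}{53349} = 37527 \cdot \frac{1}{53349} = \frac{12509}{17783}$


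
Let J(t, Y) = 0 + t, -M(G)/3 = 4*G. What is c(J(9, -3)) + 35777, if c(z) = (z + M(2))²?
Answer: 36002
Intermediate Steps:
M(G) = -12*G
J(t, Y) = t
c(z) = (-24 + z)² (c(z) = (z - 12*2)² = (z - 24)² = (-24 + z)²)
c(J(9, -3)) + 35777 = (-24 + 9)² + 35777 = (-15)² + 35777 = 225 + 35777 = 36002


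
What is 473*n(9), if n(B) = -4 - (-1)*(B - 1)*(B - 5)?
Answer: 13244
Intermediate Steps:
n(B) = -4 + (-1 + B)*(-5 + B) (n(B) = -4 - (-1)*(-1 + B)*(-5 + B) = -4 + (-1 + B)*(-5 + B))
473*n(9) = 473*(1 + 9² - 6*9) = 473*(1 + 81 - 54) = 473*28 = 13244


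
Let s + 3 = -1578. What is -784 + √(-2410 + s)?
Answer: -784 + I*√3991 ≈ -784.0 + 63.174*I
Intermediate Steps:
s = -1581 (s = -3 - 1578 = -1581)
-784 + √(-2410 + s) = -784 + √(-2410 - 1581) = -784 + √(-3991) = -784 + I*√3991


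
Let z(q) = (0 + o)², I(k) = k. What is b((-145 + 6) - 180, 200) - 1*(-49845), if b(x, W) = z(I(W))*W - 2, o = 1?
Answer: 50043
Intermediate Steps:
z(q) = 1 (z(q) = (0 + 1)² = 1² = 1)
b(x, W) = -2 + W (b(x, W) = 1*W - 2 = W - 2 = -2 + W)
b((-145 + 6) - 180, 200) - 1*(-49845) = (-2 + 200) - 1*(-49845) = 198 + 49845 = 50043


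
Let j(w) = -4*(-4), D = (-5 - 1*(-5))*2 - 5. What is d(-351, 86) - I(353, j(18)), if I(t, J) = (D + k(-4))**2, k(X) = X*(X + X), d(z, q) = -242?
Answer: -971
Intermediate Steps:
k(X) = 2*X**2 (k(X) = X*(2*X) = 2*X**2)
D = -5 (D = (-5 + 5)*2 - 5 = 0*2 - 5 = 0 - 5 = -5)
j(w) = 16
I(t, J) = 729 (I(t, J) = (-5 + 2*(-4)**2)**2 = (-5 + 2*16)**2 = (-5 + 32)**2 = 27**2 = 729)
d(-351, 86) - I(353, j(18)) = -242 - 1*729 = -242 - 729 = -971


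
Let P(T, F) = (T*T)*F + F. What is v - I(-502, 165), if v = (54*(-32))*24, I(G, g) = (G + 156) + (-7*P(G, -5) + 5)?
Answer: -8861306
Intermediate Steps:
P(T, F) = F + F*T² (P(T, F) = T²*F + F = F*T² + F = F + F*T²)
I(G, g) = 196 + G + 35*G² (I(G, g) = (G + 156) + (-(-35)*(1 + G²) + 5) = (156 + G) + (-7*(-5 - 5*G²) + 5) = (156 + G) + ((35 + 35*G²) + 5) = (156 + G) + (40 + 35*G²) = 196 + G + 35*G²)
v = -41472 (v = -1728*24 = -41472)
v - I(-502, 165) = -41472 - (196 - 502 + 35*(-502)²) = -41472 - (196 - 502 + 35*252004) = -41472 - (196 - 502 + 8820140) = -41472 - 1*8819834 = -41472 - 8819834 = -8861306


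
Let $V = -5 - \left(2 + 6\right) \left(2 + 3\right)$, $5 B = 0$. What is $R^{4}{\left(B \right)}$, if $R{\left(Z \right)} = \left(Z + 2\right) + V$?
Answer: $3418801$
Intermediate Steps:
$B = 0$ ($B = \frac{1}{5} \cdot 0 = 0$)
$V = -45$ ($V = -5 - 8 \cdot 5 = -5 - 40 = -45$)
$R{\left(Z \right)} = -43 + Z$ ($R{\left(Z \right)} = \left(Z + 2\right) - 45 = \left(2 + Z\right) - 45 = -43 + Z$)
$R^{4}{\left(B \right)} = \left(-43 + 0\right)^{4} = \left(-43\right)^{4} = 3418801$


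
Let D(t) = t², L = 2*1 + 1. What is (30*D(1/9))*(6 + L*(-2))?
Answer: 0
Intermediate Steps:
L = 3 (L = 2 + 1 = 3)
(30*D(1/9))*(6 + L*(-2)) = (30*(1/9)²)*(6 + 3*(-2)) = (30*(⅑)²)*(6 - 6) = (30*(1/81))*0 = (10/27)*0 = 0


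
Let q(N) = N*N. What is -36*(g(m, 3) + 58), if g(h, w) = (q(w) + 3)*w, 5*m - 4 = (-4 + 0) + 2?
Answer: -3384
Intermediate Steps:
q(N) = N**2
m = 2/5 (m = 4/5 + ((-4 + 0) + 2)/5 = 4/5 + (-4 + 2)/5 = 4/5 + (1/5)*(-2) = 4/5 - 2/5 = 2/5 ≈ 0.40000)
g(h, w) = w*(3 + w**2) (g(h, w) = (w**2 + 3)*w = (3 + w**2)*w = w*(3 + w**2))
-36*(g(m, 3) + 58) = -36*(3*(3 + 3**2) + 58) = -36*(3*(3 + 9) + 58) = -36*(3*12 + 58) = -36*(36 + 58) = -36*94 = -3384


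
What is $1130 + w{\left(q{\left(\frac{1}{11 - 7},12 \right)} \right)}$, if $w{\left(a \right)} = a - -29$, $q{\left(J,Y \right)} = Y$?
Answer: $1171$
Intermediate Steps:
$w{\left(a \right)} = 29 + a$ ($w{\left(a \right)} = a + 29 = 29 + a$)
$1130 + w{\left(q{\left(\frac{1}{11 - 7},12 \right)} \right)} = 1130 + \left(29 + 12\right) = 1130 + 41 = 1171$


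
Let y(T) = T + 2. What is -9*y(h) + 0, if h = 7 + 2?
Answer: -99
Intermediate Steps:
h = 9
y(T) = 2 + T
-9*y(h) + 0 = -9*(2 + 9) + 0 = -9*11 + 0 = -99 + 0 = -99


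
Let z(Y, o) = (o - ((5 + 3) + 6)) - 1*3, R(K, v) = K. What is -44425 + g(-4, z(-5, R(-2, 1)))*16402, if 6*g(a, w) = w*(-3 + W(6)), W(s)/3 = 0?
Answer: 111394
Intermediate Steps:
W(s) = 0 (W(s) = 3*0 = 0)
z(Y, o) = -17 + o (z(Y, o) = (o - (8 + 6)) - 3 = (o - 1*14) - 3 = (o - 14) - 3 = (-14 + o) - 3 = -17 + o)
g(a, w) = -w/2 (g(a, w) = (w*(-3 + 0))/6 = (w*(-3))/6 = (-3*w)/6 = -w/2)
-44425 + g(-4, z(-5, R(-2, 1)))*16402 = -44425 - (-17 - 2)/2*16402 = -44425 - ½*(-19)*16402 = -44425 + (19/2)*16402 = -44425 + 155819 = 111394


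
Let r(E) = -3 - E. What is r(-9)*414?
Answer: 2484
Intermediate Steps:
r(-9)*414 = (-3 - 1*(-9))*414 = (-3 + 9)*414 = 6*414 = 2484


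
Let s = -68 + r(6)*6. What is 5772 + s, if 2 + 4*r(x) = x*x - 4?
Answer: 5749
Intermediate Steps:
r(x) = -3/2 + x**2/4 (r(x) = -1/2 + (x*x - 4)/4 = -1/2 + (x**2 - 4)/4 = -1/2 + (-4 + x**2)/4 = -1/2 + (-1 + x**2/4) = -3/2 + x**2/4)
s = -23 (s = -68 + (-3/2 + (1/4)*6**2)*6 = -68 + (-3/2 + (1/4)*36)*6 = -68 + (-3/2 + 9)*6 = -68 + (15/2)*6 = -68 + 45 = -23)
5772 + s = 5772 - 23 = 5749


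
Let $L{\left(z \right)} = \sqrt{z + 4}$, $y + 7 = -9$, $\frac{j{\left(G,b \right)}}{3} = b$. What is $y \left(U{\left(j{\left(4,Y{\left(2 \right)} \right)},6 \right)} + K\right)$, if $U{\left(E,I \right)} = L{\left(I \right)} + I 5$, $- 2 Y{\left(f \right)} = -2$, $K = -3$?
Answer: $-432 - 16 \sqrt{10} \approx -482.6$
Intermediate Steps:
$Y{\left(f \right)} = 1$ ($Y{\left(f \right)} = \left(- \frac{1}{2}\right) \left(-2\right) = 1$)
$j{\left(G,b \right)} = 3 b$
$y = -16$ ($y = -7 - 9 = -16$)
$L{\left(z \right)} = \sqrt{4 + z}$
$U{\left(E,I \right)} = \sqrt{4 + I} + 5 I$ ($U{\left(E,I \right)} = \sqrt{4 + I} + I 5 = \sqrt{4 + I} + 5 I$)
$y \left(U{\left(j{\left(4,Y{\left(2 \right)} \right)},6 \right)} + K\right) = - 16 \left(\left(\sqrt{4 + 6} + 5 \cdot 6\right) - 3\right) = - 16 \left(\left(\sqrt{10} + 30\right) - 3\right) = - 16 \left(\left(30 + \sqrt{10}\right) - 3\right) = - 16 \left(27 + \sqrt{10}\right) = -432 - 16 \sqrt{10}$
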